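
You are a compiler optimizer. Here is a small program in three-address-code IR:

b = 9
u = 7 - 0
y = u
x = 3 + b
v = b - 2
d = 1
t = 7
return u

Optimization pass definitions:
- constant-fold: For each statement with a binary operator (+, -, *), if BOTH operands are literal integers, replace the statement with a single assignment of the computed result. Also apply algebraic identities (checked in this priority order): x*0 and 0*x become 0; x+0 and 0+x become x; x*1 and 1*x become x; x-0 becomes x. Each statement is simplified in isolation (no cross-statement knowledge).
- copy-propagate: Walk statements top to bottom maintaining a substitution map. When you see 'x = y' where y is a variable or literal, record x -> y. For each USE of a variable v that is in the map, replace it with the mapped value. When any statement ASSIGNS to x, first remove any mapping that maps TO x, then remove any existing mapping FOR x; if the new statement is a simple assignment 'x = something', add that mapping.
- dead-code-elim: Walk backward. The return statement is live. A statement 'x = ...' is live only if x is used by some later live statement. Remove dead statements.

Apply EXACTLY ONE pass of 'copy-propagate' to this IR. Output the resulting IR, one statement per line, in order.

Answer: b = 9
u = 7 - 0
y = u
x = 3 + 9
v = 9 - 2
d = 1
t = 7
return u

Derivation:
Applying copy-propagate statement-by-statement:
  [1] b = 9  (unchanged)
  [2] u = 7 - 0  (unchanged)
  [3] y = u  (unchanged)
  [4] x = 3 + b  -> x = 3 + 9
  [5] v = b - 2  -> v = 9 - 2
  [6] d = 1  (unchanged)
  [7] t = 7  (unchanged)
  [8] return u  (unchanged)
Result (8 stmts):
  b = 9
  u = 7 - 0
  y = u
  x = 3 + 9
  v = 9 - 2
  d = 1
  t = 7
  return u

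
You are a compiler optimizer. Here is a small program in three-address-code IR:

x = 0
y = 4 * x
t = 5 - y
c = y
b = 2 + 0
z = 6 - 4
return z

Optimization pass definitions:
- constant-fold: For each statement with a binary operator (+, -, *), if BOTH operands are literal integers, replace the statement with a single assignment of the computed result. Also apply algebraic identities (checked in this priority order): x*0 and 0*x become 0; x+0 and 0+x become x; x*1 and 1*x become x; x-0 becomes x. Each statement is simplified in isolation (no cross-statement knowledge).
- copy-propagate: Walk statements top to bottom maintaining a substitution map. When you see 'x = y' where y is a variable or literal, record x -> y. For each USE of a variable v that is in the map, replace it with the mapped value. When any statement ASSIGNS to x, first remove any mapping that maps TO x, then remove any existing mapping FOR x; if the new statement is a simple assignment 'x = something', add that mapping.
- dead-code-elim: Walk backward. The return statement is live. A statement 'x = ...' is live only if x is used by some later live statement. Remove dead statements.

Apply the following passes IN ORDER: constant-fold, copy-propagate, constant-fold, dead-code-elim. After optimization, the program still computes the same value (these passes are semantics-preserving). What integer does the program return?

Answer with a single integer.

Answer: 2

Derivation:
Initial IR:
  x = 0
  y = 4 * x
  t = 5 - y
  c = y
  b = 2 + 0
  z = 6 - 4
  return z
After constant-fold (7 stmts):
  x = 0
  y = 4 * x
  t = 5 - y
  c = y
  b = 2
  z = 2
  return z
After copy-propagate (7 stmts):
  x = 0
  y = 4 * 0
  t = 5 - y
  c = y
  b = 2
  z = 2
  return 2
After constant-fold (7 stmts):
  x = 0
  y = 0
  t = 5 - y
  c = y
  b = 2
  z = 2
  return 2
After dead-code-elim (1 stmts):
  return 2
Evaluate:
  x = 0  =>  x = 0
  y = 4 * x  =>  y = 0
  t = 5 - y  =>  t = 5
  c = y  =>  c = 0
  b = 2 + 0  =>  b = 2
  z = 6 - 4  =>  z = 2
  return z = 2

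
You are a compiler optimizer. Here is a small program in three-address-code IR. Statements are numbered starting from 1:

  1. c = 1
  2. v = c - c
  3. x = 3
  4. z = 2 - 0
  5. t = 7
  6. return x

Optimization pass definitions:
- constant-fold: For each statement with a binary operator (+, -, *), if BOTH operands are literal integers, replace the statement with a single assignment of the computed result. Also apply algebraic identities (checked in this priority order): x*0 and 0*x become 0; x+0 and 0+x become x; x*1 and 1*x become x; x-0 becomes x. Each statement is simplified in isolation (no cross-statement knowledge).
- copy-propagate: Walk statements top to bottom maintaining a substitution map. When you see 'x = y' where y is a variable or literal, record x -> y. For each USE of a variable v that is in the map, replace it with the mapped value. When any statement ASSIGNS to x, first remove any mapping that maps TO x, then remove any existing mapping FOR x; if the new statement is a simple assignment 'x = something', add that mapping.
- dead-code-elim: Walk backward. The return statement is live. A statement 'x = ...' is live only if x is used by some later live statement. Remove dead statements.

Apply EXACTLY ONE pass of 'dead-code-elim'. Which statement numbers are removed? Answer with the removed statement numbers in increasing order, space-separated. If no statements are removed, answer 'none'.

Backward liveness scan:
Stmt 1 'c = 1': DEAD (c not in live set [])
Stmt 2 'v = c - c': DEAD (v not in live set [])
Stmt 3 'x = 3': KEEP (x is live); live-in = []
Stmt 4 'z = 2 - 0': DEAD (z not in live set ['x'])
Stmt 5 't = 7': DEAD (t not in live set ['x'])
Stmt 6 'return x': KEEP (return); live-in = ['x']
Removed statement numbers: [1, 2, 4, 5]
Surviving IR:
  x = 3
  return x

Answer: 1 2 4 5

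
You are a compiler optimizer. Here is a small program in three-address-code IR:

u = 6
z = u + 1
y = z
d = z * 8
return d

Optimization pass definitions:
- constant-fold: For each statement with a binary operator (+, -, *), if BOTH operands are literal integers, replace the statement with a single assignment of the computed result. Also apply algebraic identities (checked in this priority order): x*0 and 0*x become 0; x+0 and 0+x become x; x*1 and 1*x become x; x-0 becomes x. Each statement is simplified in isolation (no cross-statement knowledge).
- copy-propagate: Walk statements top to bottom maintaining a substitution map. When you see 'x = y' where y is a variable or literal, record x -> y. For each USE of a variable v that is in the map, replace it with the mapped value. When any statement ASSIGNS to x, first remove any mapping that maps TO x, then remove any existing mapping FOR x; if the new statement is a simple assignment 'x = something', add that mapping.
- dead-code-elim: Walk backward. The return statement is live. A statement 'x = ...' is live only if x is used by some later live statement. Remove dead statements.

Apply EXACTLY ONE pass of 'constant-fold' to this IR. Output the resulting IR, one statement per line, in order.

Applying constant-fold statement-by-statement:
  [1] u = 6  (unchanged)
  [2] z = u + 1  (unchanged)
  [3] y = z  (unchanged)
  [4] d = z * 8  (unchanged)
  [5] return d  (unchanged)
Result (5 stmts):
  u = 6
  z = u + 1
  y = z
  d = z * 8
  return d

Answer: u = 6
z = u + 1
y = z
d = z * 8
return d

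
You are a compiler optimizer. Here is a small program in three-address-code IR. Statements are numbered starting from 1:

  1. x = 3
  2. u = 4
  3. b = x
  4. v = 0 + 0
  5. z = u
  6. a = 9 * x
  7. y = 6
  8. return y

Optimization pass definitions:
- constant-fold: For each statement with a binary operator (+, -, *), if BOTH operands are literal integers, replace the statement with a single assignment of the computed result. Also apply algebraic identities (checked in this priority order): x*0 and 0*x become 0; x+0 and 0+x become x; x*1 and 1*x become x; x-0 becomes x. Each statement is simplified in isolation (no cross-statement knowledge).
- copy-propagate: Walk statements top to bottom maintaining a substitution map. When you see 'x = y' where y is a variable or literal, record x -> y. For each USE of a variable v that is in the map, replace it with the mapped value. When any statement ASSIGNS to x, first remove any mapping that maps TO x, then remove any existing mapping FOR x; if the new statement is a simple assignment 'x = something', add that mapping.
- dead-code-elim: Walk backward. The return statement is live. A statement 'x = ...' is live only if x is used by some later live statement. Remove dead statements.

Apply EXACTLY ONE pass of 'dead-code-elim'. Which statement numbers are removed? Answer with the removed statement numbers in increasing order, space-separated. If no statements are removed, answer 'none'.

Answer: 1 2 3 4 5 6

Derivation:
Backward liveness scan:
Stmt 1 'x = 3': DEAD (x not in live set [])
Stmt 2 'u = 4': DEAD (u not in live set [])
Stmt 3 'b = x': DEAD (b not in live set [])
Stmt 4 'v = 0 + 0': DEAD (v not in live set [])
Stmt 5 'z = u': DEAD (z not in live set [])
Stmt 6 'a = 9 * x': DEAD (a not in live set [])
Stmt 7 'y = 6': KEEP (y is live); live-in = []
Stmt 8 'return y': KEEP (return); live-in = ['y']
Removed statement numbers: [1, 2, 3, 4, 5, 6]
Surviving IR:
  y = 6
  return y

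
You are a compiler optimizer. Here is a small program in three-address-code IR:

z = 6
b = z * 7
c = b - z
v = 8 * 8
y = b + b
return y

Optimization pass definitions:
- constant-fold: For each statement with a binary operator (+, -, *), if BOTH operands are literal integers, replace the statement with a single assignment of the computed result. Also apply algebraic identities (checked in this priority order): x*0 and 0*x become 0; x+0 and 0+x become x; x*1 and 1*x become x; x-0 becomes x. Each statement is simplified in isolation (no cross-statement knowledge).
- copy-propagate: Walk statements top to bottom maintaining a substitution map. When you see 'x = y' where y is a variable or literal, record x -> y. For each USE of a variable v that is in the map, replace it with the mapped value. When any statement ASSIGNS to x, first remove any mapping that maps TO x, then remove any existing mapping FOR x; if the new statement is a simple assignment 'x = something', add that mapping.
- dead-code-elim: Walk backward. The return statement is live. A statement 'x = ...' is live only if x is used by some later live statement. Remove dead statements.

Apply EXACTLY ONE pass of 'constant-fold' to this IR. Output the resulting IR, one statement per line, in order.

Applying constant-fold statement-by-statement:
  [1] z = 6  (unchanged)
  [2] b = z * 7  (unchanged)
  [3] c = b - z  (unchanged)
  [4] v = 8 * 8  -> v = 64
  [5] y = b + b  (unchanged)
  [6] return y  (unchanged)
Result (6 stmts):
  z = 6
  b = z * 7
  c = b - z
  v = 64
  y = b + b
  return y

Answer: z = 6
b = z * 7
c = b - z
v = 64
y = b + b
return y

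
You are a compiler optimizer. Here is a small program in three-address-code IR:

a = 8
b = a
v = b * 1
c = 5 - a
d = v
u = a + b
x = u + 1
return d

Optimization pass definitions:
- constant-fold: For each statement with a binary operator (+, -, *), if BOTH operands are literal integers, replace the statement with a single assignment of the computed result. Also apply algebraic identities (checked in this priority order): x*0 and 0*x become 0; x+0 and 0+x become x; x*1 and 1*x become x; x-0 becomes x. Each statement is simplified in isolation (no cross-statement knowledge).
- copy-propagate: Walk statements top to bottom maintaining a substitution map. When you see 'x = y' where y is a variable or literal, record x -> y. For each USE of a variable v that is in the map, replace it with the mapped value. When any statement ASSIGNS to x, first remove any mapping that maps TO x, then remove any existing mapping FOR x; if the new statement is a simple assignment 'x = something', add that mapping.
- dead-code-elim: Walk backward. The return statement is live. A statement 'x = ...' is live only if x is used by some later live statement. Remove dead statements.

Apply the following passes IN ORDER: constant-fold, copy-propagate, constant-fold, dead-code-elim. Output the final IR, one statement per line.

Initial IR:
  a = 8
  b = a
  v = b * 1
  c = 5 - a
  d = v
  u = a + b
  x = u + 1
  return d
After constant-fold (8 stmts):
  a = 8
  b = a
  v = b
  c = 5 - a
  d = v
  u = a + b
  x = u + 1
  return d
After copy-propagate (8 stmts):
  a = 8
  b = 8
  v = 8
  c = 5 - 8
  d = 8
  u = 8 + 8
  x = u + 1
  return 8
After constant-fold (8 stmts):
  a = 8
  b = 8
  v = 8
  c = -3
  d = 8
  u = 16
  x = u + 1
  return 8
After dead-code-elim (1 stmts):
  return 8

Answer: return 8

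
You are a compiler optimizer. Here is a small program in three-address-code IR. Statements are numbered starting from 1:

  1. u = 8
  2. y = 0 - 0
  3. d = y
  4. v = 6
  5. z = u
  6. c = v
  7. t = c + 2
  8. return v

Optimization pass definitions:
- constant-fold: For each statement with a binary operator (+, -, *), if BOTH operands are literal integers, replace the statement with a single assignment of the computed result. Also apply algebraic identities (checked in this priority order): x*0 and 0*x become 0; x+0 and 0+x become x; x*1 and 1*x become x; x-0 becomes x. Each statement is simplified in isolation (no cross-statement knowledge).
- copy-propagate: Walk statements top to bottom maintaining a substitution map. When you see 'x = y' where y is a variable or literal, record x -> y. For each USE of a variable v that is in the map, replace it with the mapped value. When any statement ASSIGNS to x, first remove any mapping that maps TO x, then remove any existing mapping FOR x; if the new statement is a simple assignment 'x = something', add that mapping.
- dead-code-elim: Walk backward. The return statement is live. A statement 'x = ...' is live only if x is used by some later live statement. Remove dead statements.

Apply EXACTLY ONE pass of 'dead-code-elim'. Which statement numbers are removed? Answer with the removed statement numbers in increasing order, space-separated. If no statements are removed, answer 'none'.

Answer: 1 2 3 5 6 7

Derivation:
Backward liveness scan:
Stmt 1 'u = 8': DEAD (u not in live set [])
Stmt 2 'y = 0 - 0': DEAD (y not in live set [])
Stmt 3 'd = y': DEAD (d not in live set [])
Stmt 4 'v = 6': KEEP (v is live); live-in = []
Stmt 5 'z = u': DEAD (z not in live set ['v'])
Stmt 6 'c = v': DEAD (c not in live set ['v'])
Stmt 7 't = c + 2': DEAD (t not in live set ['v'])
Stmt 8 'return v': KEEP (return); live-in = ['v']
Removed statement numbers: [1, 2, 3, 5, 6, 7]
Surviving IR:
  v = 6
  return v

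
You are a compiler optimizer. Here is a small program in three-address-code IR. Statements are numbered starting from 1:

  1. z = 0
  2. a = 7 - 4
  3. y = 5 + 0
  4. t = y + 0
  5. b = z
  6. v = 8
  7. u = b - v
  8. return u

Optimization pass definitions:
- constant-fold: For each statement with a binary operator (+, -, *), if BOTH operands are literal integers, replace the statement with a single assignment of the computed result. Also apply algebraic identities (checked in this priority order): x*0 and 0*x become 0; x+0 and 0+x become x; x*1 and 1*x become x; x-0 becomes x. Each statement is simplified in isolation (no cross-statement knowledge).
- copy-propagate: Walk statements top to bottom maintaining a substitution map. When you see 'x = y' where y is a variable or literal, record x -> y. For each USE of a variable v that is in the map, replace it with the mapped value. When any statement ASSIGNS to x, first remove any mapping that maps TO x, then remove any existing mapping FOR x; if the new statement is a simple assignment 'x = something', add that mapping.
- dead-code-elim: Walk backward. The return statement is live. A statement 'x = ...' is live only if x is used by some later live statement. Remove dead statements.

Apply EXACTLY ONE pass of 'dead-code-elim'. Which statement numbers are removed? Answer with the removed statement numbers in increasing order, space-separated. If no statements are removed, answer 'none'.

Backward liveness scan:
Stmt 1 'z = 0': KEEP (z is live); live-in = []
Stmt 2 'a = 7 - 4': DEAD (a not in live set ['z'])
Stmt 3 'y = 5 + 0': DEAD (y not in live set ['z'])
Stmt 4 't = y + 0': DEAD (t not in live set ['z'])
Stmt 5 'b = z': KEEP (b is live); live-in = ['z']
Stmt 6 'v = 8': KEEP (v is live); live-in = ['b']
Stmt 7 'u = b - v': KEEP (u is live); live-in = ['b', 'v']
Stmt 8 'return u': KEEP (return); live-in = ['u']
Removed statement numbers: [2, 3, 4]
Surviving IR:
  z = 0
  b = z
  v = 8
  u = b - v
  return u

Answer: 2 3 4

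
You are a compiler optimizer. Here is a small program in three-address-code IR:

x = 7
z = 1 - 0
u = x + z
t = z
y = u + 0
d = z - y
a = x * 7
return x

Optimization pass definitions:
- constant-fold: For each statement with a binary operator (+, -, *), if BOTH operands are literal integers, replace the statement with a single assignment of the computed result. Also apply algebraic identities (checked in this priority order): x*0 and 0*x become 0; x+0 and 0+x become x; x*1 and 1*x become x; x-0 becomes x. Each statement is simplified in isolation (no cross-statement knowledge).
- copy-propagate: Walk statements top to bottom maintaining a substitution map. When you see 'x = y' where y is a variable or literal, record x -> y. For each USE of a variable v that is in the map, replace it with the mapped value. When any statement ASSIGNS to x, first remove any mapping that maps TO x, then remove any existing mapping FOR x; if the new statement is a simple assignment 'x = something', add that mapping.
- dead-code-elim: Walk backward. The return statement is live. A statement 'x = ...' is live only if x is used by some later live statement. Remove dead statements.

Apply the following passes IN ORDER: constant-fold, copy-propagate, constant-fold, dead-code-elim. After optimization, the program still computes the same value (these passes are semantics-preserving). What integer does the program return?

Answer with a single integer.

Initial IR:
  x = 7
  z = 1 - 0
  u = x + z
  t = z
  y = u + 0
  d = z - y
  a = x * 7
  return x
After constant-fold (8 stmts):
  x = 7
  z = 1
  u = x + z
  t = z
  y = u
  d = z - y
  a = x * 7
  return x
After copy-propagate (8 stmts):
  x = 7
  z = 1
  u = 7 + 1
  t = 1
  y = u
  d = 1 - u
  a = 7 * 7
  return 7
After constant-fold (8 stmts):
  x = 7
  z = 1
  u = 8
  t = 1
  y = u
  d = 1 - u
  a = 49
  return 7
After dead-code-elim (1 stmts):
  return 7
Evaluate:
  x = 7  =>  x = 7
  z = 1 - 0  =>  z = 1
  u = x + z  =>  u = 8
  t = z  =>  t = 1
  y = u + 0  =>  y = 8
  d = z - y  =>  d = -7
  a = x * 7  =>  a = 49
  return x = 7

Answer: 7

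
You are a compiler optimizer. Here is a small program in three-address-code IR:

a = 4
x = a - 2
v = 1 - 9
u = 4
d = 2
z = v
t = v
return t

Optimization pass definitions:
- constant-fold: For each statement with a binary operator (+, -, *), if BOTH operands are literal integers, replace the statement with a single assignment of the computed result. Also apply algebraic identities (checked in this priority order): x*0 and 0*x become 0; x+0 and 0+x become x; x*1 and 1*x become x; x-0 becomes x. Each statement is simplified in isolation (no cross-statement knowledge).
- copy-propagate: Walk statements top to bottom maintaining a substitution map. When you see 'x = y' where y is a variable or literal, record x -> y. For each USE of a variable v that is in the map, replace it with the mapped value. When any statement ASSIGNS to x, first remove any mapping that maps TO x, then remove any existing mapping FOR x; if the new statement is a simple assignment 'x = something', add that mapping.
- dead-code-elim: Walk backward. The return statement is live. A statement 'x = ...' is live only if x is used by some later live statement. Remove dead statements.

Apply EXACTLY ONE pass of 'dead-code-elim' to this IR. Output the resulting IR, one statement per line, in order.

Applying dead-code-elim statement-by-statement:
  [8] return t  -> KEEP (return); live=['t']
  [7] t = v  -> KEEP; live=['v']
  [6] z = v  -> DEAD (z not live)
  [5] d = 2  -> DEAD (d not live)
  [4] u = 4  -> DEAD (u not live)
  [3] v = 1 - 9  -> KEEP; live=[]
  [2] x = a - 2  -> DEAD (x not live)
  [1] a = 4  -> DEAD (a not live)
Result (3 stmts):
  v = 1 - 9
  t = v
  return t

Answer: v = 1 - 9
t = v
return t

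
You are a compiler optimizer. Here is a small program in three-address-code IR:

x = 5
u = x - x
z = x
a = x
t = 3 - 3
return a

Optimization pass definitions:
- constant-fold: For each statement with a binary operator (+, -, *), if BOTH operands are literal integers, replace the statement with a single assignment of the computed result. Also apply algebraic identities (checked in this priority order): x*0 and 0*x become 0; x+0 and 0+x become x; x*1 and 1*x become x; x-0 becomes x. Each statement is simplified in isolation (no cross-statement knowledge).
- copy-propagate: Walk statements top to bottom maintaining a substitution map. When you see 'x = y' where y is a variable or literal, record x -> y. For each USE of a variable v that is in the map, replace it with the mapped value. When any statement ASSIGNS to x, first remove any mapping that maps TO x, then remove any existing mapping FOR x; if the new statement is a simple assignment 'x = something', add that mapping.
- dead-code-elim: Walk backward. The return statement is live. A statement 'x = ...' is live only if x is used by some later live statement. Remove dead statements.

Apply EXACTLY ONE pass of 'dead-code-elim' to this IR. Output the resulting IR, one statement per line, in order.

Answer: x = 5
a = x
return a

Derivation:
Applying dead-code-elim statement-by-statement:
  [6] return a  -> KEEP (return); live=['a']
  [5] t = 3 - 3  -> DEAD (t not live)
  [4] a = x  -> KEEP; live=['x']
  [3] z = x  -> DEAD (z not live)
  [2] u = x - x  -> DEAD (u not live)
  [1] x = 5  -> KEEP; live=[]
Result (3 stmts):
  x = 5
  a = x
  return a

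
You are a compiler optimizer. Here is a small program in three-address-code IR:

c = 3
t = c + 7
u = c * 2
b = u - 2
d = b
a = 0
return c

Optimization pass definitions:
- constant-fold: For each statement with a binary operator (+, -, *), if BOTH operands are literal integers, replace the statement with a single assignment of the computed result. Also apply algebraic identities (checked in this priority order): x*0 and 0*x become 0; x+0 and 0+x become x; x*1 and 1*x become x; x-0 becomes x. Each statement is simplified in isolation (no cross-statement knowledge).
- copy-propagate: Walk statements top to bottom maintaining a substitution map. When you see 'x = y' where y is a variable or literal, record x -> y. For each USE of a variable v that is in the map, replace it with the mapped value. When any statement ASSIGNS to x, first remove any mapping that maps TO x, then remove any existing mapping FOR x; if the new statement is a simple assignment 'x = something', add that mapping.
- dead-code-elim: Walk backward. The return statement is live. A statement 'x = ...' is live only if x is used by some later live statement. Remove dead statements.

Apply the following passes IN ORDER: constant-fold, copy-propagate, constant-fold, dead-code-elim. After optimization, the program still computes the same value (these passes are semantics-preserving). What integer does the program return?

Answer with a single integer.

Initial IR:
  c = 3
  t = c + 7
  u = c * 2
  b = u - 2
  d = b
  a = 0
  return c
After constant-fold (7 stmts):
  c = 3
  t = c + 7
  u = c * 2
  b = u - 2
  d = b
  a = 0
  return c
After copy-propagate (7 stmts):
  c = 3
  t = 3 + 7
  u = 3 * 2
  b = u - 2
  d = b
  a = 0
  return 3
After constant-fold (7 stmts):
  c = 3
  t = 10
  u = 6
  b = u - 2
  d = b
  a = 0
  return 3
After dead-code-elim (1 stmts):
  return 3
Evaluate:
  c = 3  =>  c = 3
  t = c + 7  =>  t = 10
  u = c * 2  =>  u = 6
  b = u - 2  =>  b = 4
  d = b  =>  d = 4
  a = 0  =>  a = 0
  return c = 3

Answer: 3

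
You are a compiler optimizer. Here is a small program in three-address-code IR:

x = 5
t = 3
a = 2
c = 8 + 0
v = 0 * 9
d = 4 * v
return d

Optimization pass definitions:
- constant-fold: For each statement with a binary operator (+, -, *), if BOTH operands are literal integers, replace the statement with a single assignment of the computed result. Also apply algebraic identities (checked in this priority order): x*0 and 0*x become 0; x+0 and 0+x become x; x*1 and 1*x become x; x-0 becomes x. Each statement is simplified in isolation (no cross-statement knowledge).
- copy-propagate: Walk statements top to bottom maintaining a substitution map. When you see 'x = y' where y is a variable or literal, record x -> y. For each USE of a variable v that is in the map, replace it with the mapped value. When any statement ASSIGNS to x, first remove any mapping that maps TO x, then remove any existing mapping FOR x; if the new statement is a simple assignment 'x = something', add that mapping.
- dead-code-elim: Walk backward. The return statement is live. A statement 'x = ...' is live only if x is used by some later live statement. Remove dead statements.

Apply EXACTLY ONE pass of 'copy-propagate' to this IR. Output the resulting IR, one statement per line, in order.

Answer: x = 5
t = 3
a = 2
c = 8 + 0
v = 0 * 9
d = 4 * v
return d

Derivation:
Applying copy-propagate statement-by-statement:
  [1] x = 5  (unchanged)
  [2] t = 3  (unchanged)
  [3] a = 2  (unchanged)
  [4] c = 8 + 0  (unchanged)
  [5] v = 0 * 9  (unchanged)
  [6] d = 4 * v  (unchanged)
  [7] return d  (unchanged)
Result (7 stmts):
  x = 5
  t = 3
  a = 2
  c = 8 + 0
  v = 0 * 9
  d = 4 * v
  return d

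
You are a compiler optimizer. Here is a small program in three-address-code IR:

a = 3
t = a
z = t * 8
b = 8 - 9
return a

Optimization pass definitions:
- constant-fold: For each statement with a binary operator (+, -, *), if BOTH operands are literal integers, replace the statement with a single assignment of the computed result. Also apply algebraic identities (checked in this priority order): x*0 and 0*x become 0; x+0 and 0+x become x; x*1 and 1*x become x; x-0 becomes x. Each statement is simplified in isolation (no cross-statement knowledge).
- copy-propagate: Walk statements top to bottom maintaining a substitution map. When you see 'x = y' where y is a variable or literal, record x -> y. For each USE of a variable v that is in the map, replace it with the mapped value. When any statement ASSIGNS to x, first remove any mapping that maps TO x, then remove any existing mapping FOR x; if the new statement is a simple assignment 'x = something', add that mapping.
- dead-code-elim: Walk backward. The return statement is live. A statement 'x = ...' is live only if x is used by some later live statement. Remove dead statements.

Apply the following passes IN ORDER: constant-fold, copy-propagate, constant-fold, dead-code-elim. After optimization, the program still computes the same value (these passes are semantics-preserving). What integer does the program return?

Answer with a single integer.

Answer: 3

Derivation:
Initial IR:
  a = 3
  t = a
  z = t * 8
  b = 8 - 9
  return a
After constant-fold (5 stmts):
  a = 3
  t = a
  z = t * 8
  b = -1
  return a
After copy-propagate (5 stmts):
  a = 3
  t = 3
  z = 3 * 8
  b = -1
  return 3
After constant-fold (5 stmts):
  a = 3
  t = 3
  z = 24
  b = -1
  return 3
After dead-code-elim (1 stmts):
  return 3
Evaluate:
  a = 3  =>  a = 3
  t = a  =>  t = 3
  z = t * 8  =>  z = 24
  b = 8 - 9  =>  b = -1
  return a = 3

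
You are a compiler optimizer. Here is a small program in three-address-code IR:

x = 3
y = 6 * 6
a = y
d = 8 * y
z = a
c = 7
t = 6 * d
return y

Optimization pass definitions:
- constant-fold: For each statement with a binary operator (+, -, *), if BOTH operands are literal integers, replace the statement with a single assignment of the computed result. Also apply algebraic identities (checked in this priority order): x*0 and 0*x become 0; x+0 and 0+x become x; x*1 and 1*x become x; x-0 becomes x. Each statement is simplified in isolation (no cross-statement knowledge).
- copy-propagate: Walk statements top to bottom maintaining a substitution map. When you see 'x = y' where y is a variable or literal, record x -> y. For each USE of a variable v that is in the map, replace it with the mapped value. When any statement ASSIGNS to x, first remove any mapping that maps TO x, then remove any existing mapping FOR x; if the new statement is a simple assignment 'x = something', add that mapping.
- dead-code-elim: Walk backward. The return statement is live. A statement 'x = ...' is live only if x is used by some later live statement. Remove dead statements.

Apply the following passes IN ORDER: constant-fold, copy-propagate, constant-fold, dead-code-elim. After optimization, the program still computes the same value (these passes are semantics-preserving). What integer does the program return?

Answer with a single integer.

Answer: 36

Derivation:
Initial IR:
  x = 3
  y = 6 * 6
  a = y
  d = 8 * y
  z = a
  c = 7
  t = 6 * d
  return y
After constant-fold (8 stmts):
  x = 3
  y = 36
  a = y
  d = 8 * y
  z = a
  c = 7
  t = 6 * d
  return y
After copy-propagate (8 stmts):
  x = 3
  y = 36
  a = 36
  d = 8 * 36
  z = 36
  c = 7
  t = 6 * d
  return 36
After constant-fold (8 stmts):
  x = 3
  y = 36
  a = 36
  d = 288
  z = 36
  c = 7
  t = 6 * d
  return 36
After dead-code-elim (1 stmts):
  return 36
Evaluate:
  x = 3  =>  x = 3
  y = 6 * 6  =>  y = 36
  a = y  =>  a = 36
  d = 8 * y  =>  d = 288
  z = a  =>  z = 36
  c = 7  =>  c = 7
  t = 6 * d  =>  t = 1728
  return y = 36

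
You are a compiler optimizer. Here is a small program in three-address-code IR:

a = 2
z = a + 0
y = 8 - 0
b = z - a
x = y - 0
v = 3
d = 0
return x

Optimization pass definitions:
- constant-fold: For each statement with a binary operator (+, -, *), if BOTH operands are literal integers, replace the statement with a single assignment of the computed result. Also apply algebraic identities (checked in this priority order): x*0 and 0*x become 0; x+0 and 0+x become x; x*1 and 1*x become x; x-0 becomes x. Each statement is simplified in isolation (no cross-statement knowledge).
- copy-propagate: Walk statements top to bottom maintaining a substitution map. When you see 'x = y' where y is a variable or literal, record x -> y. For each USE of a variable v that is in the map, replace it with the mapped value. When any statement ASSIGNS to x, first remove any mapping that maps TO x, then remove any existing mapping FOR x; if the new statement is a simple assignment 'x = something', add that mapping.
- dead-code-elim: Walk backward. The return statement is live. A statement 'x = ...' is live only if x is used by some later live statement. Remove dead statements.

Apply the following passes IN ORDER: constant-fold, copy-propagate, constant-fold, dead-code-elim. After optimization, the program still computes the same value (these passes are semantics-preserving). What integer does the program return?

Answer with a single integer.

Answer: 8

Derivation:
Initial IR:
  a = 2
  z = a + 0
  y = 8 - 0
  b = z - a
  x = y - 0
  v = 3
  d = 0
  return x
After constant-fold (8 stmts):
  a = 2
  z = a
  y = 8
  b = z - a
  x = y
  v = 3
  d = 0
  return x
After copy-propagate (8 stmts):
  a = 2
  z = 2
  y = 8
  b = 2 - 2
  x = 8
  v = 3
  d = 0
  return 8
After constant-fold (8 stmts):
  a = 2
  z = 2
  y = 8
  b = 0
  x = 8
  v = 3
  d = 0
  return 8
After dead-code-elim (1 stmts):
  return 8
Evaluate:
  a = 2  =>  a = 2
  z = a + 0  =>  z = 2
  y = 8 - 0  =>  y = 8
  b = z - a  =>  b = 0
  x = y - 0  =>  x = 8
  v = 3  =>  v = 3
  d = 0  =>  d = 0
  return x = 8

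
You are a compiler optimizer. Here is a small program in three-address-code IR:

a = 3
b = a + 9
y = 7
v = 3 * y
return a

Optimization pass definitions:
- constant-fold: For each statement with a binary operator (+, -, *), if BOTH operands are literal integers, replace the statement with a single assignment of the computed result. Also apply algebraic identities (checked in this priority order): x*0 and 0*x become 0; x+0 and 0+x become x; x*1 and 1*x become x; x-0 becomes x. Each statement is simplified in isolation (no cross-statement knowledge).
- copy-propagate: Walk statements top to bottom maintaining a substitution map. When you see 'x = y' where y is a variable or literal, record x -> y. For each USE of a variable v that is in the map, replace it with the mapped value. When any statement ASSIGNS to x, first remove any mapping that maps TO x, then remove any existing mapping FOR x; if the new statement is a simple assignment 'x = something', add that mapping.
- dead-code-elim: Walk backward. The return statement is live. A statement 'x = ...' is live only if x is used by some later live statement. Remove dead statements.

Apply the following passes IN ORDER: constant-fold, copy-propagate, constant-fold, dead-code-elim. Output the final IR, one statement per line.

Initial IR:
  a = 3
  b = a + 9
  y = 7
  v = 3 * y
  return a
After constant-fold (5 stmts):
  a = 3
  b = a + 9
  y = 7
  v = 3 * y
  return a
After copy-propagate (5 stmts):
  a = 3
  b = 3 + 9
  y = 7
  v = 3 * 7
  return 3
After constant-fold (5 stmts):
  a = 3
  b = 12
  y = 7
  v = 21
  return 3
After dead-code-elim (1 stmts):
  return 3

Answer: return 3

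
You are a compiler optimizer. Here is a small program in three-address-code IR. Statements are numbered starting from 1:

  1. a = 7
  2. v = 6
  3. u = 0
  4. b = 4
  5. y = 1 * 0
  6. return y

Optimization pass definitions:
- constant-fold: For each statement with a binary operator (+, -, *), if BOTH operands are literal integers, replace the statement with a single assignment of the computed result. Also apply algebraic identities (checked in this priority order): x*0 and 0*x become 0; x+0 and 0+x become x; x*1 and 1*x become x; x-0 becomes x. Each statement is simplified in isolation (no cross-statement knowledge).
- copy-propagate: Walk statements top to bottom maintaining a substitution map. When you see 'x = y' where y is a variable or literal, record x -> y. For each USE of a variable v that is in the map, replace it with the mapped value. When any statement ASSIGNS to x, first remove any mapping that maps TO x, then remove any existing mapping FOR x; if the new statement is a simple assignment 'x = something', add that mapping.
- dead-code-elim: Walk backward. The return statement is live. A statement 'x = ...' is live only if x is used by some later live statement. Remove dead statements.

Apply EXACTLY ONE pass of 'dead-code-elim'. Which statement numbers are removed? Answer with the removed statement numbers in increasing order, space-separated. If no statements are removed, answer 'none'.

Answer: 1 2 3 4

Derivation:
Backward liveness scan:
Stmt 1 'a = 7': DEAD (a not in live set [])
Stmt 2 'v = 6': DEAD (v not in live set [])
Stmt 3 'u = 0': DEAD (u not in live set [])
Stmt 4 'b = 4': DEAD (b not in live set [])
Stmt 5 'y = 1 * 0': KEEP (y is live); live-in = []
Stmt 6 'return y': KEEP (return); live-in = ['y']
Removed statement numbers: [1, 2, 3, 4]
Surviving IR:
  y = 1 * 0
  return y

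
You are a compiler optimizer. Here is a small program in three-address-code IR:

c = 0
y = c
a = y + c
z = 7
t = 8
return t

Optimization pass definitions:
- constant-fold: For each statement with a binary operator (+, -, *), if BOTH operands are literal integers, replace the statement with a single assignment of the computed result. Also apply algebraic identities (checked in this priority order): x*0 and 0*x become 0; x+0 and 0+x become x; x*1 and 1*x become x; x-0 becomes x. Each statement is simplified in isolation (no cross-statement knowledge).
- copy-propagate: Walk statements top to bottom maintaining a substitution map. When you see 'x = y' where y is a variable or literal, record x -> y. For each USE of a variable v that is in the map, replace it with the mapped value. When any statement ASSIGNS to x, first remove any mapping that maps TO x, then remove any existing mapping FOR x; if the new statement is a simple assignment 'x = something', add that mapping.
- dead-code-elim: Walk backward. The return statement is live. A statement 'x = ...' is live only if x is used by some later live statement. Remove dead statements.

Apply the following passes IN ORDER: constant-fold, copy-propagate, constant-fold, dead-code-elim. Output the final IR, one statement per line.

Answer: return 8

Derivation:
Initial IR:
  c = 0
  y = c
  a = y + c
  z = 7
  t = 8
  return t
After constant-fold (6 stmts):
  c = 0
  y = c
  a = y + c
  z = 7
  t = 8
  return t
After copy-propagate (6 stmts):
  c = 0
  y = 0
  a = 0 + 0
  z = 7
  t = 8
  return 8
After constant-fold (6 stmts):
  c = 0
  y = 0
  a = 0
  z = 7
  t = 8
  return 8
After dead-code-elim (1 stmts):
  return 8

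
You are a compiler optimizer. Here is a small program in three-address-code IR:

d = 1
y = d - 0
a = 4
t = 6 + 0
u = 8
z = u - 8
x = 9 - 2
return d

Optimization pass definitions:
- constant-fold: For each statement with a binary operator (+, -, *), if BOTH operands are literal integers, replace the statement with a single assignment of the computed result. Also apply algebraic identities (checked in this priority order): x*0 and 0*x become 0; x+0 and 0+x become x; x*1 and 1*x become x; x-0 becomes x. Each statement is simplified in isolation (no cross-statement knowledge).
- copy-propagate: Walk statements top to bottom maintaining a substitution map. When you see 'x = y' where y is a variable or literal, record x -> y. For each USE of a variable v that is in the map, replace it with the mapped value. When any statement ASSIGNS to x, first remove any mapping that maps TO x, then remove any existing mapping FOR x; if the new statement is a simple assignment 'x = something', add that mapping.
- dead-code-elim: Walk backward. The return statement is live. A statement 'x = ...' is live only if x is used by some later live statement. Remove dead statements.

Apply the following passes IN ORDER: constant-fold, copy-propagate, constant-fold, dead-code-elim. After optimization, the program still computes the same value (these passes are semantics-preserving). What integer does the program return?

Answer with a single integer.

Answer: 1

Derivation:
Initial IR:
  d = 1
  y = d - 0
  a = 4
  t = 6 + 0
  u = 8
  z = u - 8
  x = 9 - 2
  return d
After constant-fold (8 stmts):
  d = 1
  y = d
  a = 4
  t = 6
  u = 8
  z = u - 8
  x = 7
  return d
After copy-propagate (8 stmts):
  d = 1
  y = 1
  a = 4
  t = 6
  u = 8
  z = 8 - 8
  x = 7
  return 1
After constant-fold (8 stmts):
  d = 1
  y = 1
  a = 4
  t = 6
  u = 8
  z = 0
  x = 7
  return 1
After dead-code-elim (1 stmts):
  return 1
Evaluate:
  d = 1  =>  d = 1
  y = d - 0  =>  y = 1
  a = 4  =>  a = 4
  t = 6 + 0  =>  t = 6
  u = 8  =>  u = 8
  z = u - 8  =>  z = 0
  x = 9 - 2  =>  x = 7
  return d = 1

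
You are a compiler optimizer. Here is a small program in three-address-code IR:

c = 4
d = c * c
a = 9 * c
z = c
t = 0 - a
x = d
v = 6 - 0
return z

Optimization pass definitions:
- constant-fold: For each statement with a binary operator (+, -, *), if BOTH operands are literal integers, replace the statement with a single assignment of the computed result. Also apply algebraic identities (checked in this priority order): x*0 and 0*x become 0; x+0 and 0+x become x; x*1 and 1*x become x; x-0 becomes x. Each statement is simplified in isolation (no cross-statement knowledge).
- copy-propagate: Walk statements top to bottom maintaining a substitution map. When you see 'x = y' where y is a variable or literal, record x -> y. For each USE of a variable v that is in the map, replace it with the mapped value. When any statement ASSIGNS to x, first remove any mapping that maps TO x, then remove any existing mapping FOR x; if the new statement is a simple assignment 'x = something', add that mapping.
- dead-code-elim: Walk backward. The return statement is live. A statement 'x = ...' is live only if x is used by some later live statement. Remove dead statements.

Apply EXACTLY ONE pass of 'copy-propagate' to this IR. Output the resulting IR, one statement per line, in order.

Applying copy-propagate statement-by-statement:
  [1] c = 4  (unchanged)
  [2] d = c * c  -> d = 4 * 4
  [3] a = 9 * c  -> a = 9 * 4
  [4] z = c  -> z = 4
  [5] t = 0 - a  (unchanged)
  [6] x = d  (unchanged)
  [7] v = 6 - 0  (unchanged)
  [8] return z  -> return 4
Result (8 stmts):
  c = 4
  d = 4 * 4
  a = 9 * 4
  z = 4
  t = 0 - a
  x = d
  v = 6 - 0
  return 4

Answer: c = 4
d = 4 * 4
a = 9 * 4
z = 4
t = 0 - a
x = d
v = 6 - 0
return 4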